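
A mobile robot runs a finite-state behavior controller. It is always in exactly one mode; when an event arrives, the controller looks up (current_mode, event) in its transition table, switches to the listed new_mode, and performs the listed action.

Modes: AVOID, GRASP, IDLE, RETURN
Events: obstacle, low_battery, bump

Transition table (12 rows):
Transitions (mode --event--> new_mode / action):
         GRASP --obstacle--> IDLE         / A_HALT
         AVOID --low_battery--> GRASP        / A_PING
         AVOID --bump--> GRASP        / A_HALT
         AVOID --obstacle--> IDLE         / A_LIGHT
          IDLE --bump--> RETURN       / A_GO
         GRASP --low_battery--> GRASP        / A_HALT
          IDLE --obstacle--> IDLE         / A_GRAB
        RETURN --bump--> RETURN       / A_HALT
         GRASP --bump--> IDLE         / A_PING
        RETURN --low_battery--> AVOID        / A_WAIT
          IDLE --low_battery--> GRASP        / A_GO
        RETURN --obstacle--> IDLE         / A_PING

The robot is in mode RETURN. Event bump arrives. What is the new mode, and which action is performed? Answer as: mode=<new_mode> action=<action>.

current mode = RETURN; filter table to that mode:
  (RETURN, bump) → (RETURN, A_HALT)  ← event matches
  (RETURN, low_battery) → (AVOID, A_WAIT)
  (RETURN, obstacle) → (IDLE, A_PING)
event = bump selects (RETURN, A_HALT)

mode=RETURN action=A_HALT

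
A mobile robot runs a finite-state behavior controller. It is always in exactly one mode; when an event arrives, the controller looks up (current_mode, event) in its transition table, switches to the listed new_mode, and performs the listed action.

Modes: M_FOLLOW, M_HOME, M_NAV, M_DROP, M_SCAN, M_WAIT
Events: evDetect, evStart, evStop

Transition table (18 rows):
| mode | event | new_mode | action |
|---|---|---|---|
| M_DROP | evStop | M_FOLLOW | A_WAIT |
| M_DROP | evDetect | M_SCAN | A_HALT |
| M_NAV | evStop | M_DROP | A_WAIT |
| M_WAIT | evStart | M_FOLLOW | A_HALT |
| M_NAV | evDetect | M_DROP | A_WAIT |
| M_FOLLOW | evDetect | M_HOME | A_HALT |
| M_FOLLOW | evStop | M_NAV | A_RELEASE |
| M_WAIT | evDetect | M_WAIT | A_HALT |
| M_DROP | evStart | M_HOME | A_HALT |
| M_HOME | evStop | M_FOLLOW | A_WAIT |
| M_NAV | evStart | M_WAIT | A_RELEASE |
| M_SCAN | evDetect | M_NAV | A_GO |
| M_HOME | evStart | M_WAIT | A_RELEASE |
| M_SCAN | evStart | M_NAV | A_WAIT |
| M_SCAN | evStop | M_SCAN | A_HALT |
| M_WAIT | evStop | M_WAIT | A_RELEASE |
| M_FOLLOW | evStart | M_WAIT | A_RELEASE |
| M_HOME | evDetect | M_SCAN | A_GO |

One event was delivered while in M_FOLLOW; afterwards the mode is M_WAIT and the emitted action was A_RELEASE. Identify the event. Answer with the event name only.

evStart

try evDetect: (M_FOLLOW, evDetect) → (M_HOME, A_HALT)
try evStart: (M_FOLLOW, evStart) → (M_WAIT, A_RELEASE)  ← matches
try evStop: (M_FOLLOW, evStop) → (M_NAV, A_RELEASE)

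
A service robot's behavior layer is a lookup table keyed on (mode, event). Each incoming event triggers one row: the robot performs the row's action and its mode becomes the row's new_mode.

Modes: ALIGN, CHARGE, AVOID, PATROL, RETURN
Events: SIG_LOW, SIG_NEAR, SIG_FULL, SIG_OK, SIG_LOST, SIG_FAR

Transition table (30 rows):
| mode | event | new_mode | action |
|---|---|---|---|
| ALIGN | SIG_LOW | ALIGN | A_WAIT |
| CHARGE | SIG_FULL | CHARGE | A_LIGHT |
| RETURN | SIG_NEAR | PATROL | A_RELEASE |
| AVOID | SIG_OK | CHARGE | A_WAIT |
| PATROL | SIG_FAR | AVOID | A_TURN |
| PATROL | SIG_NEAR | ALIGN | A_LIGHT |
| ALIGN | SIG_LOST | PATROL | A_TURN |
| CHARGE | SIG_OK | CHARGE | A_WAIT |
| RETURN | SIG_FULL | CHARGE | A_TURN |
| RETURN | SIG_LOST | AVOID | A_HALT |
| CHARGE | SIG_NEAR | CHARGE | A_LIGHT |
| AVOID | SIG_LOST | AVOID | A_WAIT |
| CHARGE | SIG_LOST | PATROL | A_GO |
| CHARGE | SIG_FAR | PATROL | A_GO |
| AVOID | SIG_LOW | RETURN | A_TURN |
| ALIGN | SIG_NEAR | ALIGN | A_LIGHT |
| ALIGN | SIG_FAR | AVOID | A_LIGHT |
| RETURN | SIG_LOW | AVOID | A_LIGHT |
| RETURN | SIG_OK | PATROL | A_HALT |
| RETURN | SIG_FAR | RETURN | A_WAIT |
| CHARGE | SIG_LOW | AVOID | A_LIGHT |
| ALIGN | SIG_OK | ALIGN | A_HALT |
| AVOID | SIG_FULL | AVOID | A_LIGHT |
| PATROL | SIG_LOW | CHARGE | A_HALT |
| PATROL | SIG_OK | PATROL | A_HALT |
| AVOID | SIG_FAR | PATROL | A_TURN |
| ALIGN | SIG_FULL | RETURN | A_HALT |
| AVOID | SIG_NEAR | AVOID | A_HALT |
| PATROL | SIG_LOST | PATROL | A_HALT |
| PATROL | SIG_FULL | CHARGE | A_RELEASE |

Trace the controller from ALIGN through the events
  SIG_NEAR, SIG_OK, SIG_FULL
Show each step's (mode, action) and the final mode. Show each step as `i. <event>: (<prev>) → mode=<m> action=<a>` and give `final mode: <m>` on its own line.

1. SIG_NEAR: (ALIGN) → mode=ALIGN action=A_LIGHT
2. SIG_OK: (ALIGN) → mode=ALIGN action=A_HALT
3. SIG_FULL: (ALIGN) → mode=RETURN action=A_HALT

final mode: RETURN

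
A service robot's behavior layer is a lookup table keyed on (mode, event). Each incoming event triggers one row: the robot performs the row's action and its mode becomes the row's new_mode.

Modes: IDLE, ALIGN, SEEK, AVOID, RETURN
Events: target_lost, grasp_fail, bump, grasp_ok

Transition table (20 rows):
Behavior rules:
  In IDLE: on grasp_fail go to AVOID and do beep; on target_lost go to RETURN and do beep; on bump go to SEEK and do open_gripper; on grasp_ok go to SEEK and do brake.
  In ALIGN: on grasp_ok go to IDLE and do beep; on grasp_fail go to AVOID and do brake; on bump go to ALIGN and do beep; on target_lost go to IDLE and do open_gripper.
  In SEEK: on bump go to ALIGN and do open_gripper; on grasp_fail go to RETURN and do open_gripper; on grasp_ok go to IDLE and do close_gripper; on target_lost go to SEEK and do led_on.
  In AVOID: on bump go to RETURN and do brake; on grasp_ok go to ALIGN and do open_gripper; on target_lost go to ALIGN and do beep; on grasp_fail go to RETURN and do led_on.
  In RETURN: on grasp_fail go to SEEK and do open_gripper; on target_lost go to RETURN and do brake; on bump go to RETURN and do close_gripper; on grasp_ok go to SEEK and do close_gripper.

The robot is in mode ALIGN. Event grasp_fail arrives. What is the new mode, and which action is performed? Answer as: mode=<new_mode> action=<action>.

mode=AVOID action=brake

current mode = ALIGN; filter table to that mode:
  (ALIGN, grasp_ok) → (IDLE, beep)
  (ALIGN, grasp_fail) → (AVOID, brake)  ← event matches
  (ALIGN, bump) → (ALIGN, beep)
  (ALIGN, target_lost) → (IDLE, open_gripper)
event = grasp_fail selects (AVOID, brake)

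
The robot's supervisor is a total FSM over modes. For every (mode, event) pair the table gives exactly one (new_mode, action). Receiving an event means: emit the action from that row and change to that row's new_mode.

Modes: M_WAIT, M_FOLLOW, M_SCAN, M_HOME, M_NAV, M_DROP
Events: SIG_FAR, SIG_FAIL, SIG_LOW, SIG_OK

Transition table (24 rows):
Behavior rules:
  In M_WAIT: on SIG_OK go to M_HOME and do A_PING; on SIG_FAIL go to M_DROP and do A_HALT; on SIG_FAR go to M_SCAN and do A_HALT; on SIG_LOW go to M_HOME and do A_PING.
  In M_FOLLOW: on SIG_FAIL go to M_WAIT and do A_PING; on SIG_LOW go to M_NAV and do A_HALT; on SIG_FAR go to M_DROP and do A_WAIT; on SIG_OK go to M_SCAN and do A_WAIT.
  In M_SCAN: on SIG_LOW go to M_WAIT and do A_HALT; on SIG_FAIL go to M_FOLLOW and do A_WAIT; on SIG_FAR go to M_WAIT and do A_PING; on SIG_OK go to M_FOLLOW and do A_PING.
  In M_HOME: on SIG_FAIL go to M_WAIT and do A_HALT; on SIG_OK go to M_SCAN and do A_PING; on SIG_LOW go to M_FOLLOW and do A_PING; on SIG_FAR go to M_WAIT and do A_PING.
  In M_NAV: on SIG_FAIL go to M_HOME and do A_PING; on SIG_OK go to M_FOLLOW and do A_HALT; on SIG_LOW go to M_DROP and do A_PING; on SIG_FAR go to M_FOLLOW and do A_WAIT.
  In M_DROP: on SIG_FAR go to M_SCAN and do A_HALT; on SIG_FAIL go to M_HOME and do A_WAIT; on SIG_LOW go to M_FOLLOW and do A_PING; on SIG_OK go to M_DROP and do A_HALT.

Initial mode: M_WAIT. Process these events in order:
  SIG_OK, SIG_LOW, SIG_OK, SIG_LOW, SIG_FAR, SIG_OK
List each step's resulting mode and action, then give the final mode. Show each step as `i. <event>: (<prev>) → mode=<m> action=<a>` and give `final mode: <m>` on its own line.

1. SIG_OK: (M_WAIT) → mode=M_HOME action=A_PING
2. SIG_LOW: (M_HOME) → mode=M_FOLLOW action=A_PING
3. SIG_OK: (M_FOLLOW) → mode=M_SCAN action=A_WAIT
4. SIG_LOW: (M_SCAN) → mode=M_WAIT action=A_HALT
5. SIG_FAR: (M_WAIT) → mode=M_SCAN action=A_HALT
6. SIG_OK: (M_SCAN) → mode=M_FOLLOW action=A_PING

final mode: M_FOLLOW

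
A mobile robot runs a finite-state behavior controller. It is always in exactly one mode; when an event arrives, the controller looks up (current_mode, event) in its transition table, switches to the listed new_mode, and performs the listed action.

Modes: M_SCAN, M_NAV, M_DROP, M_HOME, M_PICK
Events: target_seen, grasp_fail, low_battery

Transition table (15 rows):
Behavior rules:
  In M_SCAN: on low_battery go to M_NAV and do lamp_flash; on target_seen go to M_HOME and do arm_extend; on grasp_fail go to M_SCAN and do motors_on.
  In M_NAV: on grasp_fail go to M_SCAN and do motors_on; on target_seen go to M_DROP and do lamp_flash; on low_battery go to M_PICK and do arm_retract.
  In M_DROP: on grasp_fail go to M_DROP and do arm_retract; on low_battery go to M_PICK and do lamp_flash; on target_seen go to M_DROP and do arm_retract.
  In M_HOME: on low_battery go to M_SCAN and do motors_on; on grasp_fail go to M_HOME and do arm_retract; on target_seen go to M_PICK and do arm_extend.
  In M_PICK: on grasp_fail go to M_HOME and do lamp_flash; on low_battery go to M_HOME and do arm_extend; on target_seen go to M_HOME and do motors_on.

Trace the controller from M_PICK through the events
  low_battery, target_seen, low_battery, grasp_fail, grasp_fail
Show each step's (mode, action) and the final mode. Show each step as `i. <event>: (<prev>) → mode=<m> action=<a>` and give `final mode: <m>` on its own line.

final mode: M_HOME

1. low_battery: (M_PICK) → mode=M_HOME action=arm_extend
2. target_seen: (M_HOME) → mode=M_PICK action=arm_extend
3. low_battery: (M_PICK) → mode=M_HOME action=arm_extend
4. grasp_fail: (M_HOME) → mode=M_HOME action=arm_retract
5. grasp_fail: (M_HOME) → mode=M_HOME action=arm_retract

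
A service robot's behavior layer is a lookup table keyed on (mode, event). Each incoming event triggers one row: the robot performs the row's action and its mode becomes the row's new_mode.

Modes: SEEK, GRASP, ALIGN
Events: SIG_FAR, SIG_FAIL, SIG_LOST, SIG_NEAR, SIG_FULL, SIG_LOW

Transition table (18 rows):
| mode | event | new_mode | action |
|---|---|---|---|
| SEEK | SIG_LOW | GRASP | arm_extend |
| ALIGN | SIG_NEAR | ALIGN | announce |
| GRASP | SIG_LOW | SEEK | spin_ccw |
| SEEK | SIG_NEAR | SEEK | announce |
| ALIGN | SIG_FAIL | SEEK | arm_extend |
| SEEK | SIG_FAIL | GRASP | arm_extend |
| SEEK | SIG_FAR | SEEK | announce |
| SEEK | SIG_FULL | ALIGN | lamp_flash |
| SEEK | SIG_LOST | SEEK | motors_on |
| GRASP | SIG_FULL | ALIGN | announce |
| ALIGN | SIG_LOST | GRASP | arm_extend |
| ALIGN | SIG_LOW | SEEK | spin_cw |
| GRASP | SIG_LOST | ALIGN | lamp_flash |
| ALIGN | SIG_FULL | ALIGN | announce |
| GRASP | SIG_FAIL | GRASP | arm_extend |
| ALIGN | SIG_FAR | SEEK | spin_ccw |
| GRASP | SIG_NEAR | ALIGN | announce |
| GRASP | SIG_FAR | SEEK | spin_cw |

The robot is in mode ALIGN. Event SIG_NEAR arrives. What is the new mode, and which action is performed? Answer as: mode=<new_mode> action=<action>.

current mode = ALIGN; filter table to that mode:
  (ALIGN, SIG_NEAR) → (ALIGN, announce)  ← event matches
  (ALIGN, SIG_FAIL) → (SEEK, arm_extend)
  (ALIGN, SIG_LOST) → (GRASP, arm_extend)
  (ALIGN, SIG_LOW) → (SEEK, spin_cw)
  (ALIGN, SIG_FULL) → (ALIGN, announce)
  (ALIGN, SIG_FAR) → (SEEK, spin_ccw)
event = SIG_NEAR selects (ALIGN, announce)

mode=ALIGN action=announce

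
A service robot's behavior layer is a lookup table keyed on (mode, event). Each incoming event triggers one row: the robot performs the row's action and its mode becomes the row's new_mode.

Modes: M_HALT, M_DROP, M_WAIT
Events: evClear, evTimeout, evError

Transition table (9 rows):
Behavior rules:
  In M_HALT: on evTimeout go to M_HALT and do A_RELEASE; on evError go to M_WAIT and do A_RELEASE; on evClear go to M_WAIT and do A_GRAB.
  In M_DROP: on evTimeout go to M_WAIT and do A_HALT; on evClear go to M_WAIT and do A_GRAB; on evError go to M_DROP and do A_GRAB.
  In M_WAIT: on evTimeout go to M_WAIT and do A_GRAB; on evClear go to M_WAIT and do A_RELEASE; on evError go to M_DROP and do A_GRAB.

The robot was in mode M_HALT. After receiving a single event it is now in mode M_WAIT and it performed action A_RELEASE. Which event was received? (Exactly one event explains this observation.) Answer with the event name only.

evError

try evClear: (M_HALT, evClear) → (M_WAIT, A_GRAB)
try evTimeout: (M_HALT, evTimeout) → (M_HALT, A_RELEASE)
try evError: (M_HALT, evError) → (M_WAIT, A_RELEASE)  ← matches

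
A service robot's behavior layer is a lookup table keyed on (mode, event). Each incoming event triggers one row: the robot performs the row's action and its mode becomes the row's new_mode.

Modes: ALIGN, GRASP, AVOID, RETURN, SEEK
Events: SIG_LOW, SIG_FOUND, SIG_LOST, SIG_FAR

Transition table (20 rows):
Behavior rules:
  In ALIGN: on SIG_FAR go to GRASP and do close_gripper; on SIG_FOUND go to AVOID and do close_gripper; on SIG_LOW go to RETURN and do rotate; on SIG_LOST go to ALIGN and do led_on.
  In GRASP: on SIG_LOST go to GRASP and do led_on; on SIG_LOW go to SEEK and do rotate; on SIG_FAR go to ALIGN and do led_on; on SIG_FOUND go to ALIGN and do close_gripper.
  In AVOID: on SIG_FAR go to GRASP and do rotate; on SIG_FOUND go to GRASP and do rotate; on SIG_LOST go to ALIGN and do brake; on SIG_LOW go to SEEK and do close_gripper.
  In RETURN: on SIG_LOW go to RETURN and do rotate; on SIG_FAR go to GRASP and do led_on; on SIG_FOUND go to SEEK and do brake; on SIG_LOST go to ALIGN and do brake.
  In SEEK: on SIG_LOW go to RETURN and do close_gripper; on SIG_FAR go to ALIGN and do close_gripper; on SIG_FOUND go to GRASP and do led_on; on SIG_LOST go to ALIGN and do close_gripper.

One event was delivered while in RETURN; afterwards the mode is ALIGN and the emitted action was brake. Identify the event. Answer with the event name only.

SIG_LOST

try SIG_LOW: (RETURN, SIG_LOW) → (RETURN, rotate)
try SIG_FOUND: (RETURN, SIG_FOUND) → (SEEK, brake)
try SIG_LOST: (RETURN, SIG_LOST) → (ALIGN, brake)  ← matches
try SIG_FAR: (RETURN, SIG_FAR) → (GRASP, led_on)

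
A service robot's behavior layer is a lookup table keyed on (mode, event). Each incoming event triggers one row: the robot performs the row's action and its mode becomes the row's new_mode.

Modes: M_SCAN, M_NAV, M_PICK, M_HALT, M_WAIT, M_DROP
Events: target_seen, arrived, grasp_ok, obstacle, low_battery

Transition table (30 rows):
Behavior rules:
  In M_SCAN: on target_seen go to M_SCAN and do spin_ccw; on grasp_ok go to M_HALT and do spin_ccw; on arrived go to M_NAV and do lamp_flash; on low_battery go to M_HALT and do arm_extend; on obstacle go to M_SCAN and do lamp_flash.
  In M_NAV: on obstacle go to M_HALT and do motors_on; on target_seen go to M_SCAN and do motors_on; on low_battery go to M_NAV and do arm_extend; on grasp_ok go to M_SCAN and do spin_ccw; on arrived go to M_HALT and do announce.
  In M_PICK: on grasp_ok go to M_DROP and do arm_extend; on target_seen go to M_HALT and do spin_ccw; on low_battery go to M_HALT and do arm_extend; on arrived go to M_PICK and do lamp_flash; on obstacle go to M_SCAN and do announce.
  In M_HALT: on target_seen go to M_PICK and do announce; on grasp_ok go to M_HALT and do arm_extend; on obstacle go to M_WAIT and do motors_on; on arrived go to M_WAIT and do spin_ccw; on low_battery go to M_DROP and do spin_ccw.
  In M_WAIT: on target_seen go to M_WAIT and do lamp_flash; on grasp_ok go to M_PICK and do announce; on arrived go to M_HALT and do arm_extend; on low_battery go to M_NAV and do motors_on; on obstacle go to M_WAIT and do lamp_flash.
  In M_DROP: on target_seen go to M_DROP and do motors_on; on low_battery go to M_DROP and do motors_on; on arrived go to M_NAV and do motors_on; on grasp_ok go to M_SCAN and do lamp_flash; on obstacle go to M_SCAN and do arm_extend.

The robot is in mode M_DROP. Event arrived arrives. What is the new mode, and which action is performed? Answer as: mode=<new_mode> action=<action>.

current mode = M_DROP; filter table to that mode:
  (M_DROP, target_seen) → (M_DROP, motors_on)
  (M_DROP, low_battery) → (M_DROP, motors_on)
  (M_DROP, arrived) → (M_NAV, motors_on)  ← event matches
  (M_DROP, grasp_ok) → (M_SCAN, lamp_flash)
  (M_DROP, obstacle) → (M_SCAN, arm_extend)
event = arrived selects (M_NAV, motors_on)

mode=M_NAV action=motors_on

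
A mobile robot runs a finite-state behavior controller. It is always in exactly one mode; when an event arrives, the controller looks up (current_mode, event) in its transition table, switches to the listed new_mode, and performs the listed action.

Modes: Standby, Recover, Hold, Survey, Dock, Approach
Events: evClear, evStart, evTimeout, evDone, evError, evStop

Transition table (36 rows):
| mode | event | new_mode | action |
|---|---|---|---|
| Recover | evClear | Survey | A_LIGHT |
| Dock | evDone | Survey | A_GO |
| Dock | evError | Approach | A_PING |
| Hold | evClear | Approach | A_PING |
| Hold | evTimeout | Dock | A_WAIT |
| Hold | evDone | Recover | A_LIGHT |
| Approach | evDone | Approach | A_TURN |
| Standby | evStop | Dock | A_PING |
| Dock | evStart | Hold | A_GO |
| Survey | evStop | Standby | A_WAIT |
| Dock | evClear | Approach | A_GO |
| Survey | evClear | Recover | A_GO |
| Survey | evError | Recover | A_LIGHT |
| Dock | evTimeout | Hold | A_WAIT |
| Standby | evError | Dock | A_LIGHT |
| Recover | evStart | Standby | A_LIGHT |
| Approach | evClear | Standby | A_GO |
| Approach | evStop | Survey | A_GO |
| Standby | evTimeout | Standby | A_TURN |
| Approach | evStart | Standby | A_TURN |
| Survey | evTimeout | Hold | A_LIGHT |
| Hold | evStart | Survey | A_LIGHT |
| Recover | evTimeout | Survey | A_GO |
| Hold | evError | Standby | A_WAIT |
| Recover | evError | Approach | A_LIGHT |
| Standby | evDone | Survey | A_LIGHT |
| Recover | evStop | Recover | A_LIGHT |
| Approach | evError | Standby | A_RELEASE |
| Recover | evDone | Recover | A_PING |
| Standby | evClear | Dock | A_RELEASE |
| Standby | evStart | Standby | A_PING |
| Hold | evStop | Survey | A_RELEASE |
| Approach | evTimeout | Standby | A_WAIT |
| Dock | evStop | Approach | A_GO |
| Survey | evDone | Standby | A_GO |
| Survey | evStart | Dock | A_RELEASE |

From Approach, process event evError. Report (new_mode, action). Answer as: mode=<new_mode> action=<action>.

mode=Standby action=A_RELEASE

current mode = Approach; filter table to that mode:
  (Approach, evDone) → (Approach, A_TURN)
  (Approach, evClear) → (Standby, A_GO)
  (Approach, evStop) → (Survey, A_GO)
  (Approach, evStart) → (Standby, A_TURN)
  (Approach, evError) → (Standby, A_RELEASE)  ← event matches
  (Approach, evTimeout) → (Standby, A_WAIT)
event = evError selects (Standby, A_RELEASE)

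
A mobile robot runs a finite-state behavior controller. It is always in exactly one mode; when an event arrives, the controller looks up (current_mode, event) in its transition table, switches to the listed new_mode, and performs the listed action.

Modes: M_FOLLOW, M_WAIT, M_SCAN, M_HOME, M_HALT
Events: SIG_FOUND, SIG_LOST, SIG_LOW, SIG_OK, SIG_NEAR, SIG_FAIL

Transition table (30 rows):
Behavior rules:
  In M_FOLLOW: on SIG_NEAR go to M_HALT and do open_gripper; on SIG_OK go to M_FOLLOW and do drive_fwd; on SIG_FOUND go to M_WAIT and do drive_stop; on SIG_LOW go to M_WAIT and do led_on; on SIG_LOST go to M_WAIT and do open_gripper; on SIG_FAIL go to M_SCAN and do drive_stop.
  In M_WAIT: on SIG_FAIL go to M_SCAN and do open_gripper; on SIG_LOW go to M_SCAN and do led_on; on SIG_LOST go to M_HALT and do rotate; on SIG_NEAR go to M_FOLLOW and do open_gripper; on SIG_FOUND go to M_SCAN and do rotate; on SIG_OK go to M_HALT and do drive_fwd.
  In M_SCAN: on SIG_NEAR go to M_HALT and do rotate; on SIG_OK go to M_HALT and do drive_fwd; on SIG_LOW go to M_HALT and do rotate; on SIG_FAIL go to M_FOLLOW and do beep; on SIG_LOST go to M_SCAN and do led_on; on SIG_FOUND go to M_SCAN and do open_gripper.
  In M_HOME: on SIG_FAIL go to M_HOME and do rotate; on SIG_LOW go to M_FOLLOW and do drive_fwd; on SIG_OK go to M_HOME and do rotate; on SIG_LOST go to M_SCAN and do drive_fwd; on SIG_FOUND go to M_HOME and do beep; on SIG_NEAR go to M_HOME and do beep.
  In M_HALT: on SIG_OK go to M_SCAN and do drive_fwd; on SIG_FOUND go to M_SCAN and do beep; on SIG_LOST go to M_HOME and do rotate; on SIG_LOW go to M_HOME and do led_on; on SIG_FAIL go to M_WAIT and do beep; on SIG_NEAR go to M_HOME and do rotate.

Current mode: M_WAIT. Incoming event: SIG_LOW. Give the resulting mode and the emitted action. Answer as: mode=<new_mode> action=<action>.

current mode = M_WAIT; filter table to that mode:
  (M_WAIT, SIG_FAIL) → (M_SCAN, open_gripper)
  (M_WAIT, SIG_LOW) → (M_SCAN, led_on)  ← event matches
  (M_WAIT, SIG_LOST) → (M_HALT, rotate)
  (M_WAIT, SIG_NEAR) → (M_FOLLOW, open_gripper)
  (M_WAIT, SIG_FOUND) → (M_SCAN, rotate)
  (M_WAIT, SIG_OK) → (M_HALT, drive_fwd)
event = SIG_LOW selects (M_SCAN, led_on)

mode=M_SCAN action=led_on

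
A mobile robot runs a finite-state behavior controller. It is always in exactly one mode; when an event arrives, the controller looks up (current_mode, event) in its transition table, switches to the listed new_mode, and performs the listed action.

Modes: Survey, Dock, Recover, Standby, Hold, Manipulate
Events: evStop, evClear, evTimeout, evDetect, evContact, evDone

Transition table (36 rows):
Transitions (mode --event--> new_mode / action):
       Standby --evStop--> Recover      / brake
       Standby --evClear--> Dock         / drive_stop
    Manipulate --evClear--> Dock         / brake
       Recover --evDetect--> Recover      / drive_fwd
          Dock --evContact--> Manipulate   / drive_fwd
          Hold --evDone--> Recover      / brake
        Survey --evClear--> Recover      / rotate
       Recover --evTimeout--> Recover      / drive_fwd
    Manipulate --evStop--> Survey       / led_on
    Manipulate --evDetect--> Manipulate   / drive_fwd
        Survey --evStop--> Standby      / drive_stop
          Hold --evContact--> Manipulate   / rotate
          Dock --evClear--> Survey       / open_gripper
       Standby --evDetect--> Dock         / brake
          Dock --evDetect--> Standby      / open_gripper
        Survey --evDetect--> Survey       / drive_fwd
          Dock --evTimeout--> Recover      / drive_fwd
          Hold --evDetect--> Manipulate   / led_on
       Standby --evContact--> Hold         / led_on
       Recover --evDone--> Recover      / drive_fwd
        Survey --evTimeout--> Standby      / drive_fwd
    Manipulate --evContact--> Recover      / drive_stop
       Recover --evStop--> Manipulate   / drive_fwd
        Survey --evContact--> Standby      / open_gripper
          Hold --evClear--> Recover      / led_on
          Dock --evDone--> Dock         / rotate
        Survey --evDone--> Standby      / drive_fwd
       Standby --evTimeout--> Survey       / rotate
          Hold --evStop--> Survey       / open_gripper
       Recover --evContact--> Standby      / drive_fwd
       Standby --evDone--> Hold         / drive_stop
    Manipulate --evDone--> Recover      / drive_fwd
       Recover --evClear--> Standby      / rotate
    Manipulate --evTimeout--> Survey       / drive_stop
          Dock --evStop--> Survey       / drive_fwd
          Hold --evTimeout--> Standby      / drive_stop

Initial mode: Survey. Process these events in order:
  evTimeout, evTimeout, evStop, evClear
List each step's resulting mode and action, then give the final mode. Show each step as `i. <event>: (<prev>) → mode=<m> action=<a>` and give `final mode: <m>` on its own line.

final mode: Dock

1. evTimeout: (Survey) → mode=Standby action=drive_fwd
2. evTimeout: (Standby) → mode=Survey action=rotate
3. evStop: (Survey) → mode=Standby action=drive_stop
4. evClear: (Standby) → mode=Dock action=drive_stop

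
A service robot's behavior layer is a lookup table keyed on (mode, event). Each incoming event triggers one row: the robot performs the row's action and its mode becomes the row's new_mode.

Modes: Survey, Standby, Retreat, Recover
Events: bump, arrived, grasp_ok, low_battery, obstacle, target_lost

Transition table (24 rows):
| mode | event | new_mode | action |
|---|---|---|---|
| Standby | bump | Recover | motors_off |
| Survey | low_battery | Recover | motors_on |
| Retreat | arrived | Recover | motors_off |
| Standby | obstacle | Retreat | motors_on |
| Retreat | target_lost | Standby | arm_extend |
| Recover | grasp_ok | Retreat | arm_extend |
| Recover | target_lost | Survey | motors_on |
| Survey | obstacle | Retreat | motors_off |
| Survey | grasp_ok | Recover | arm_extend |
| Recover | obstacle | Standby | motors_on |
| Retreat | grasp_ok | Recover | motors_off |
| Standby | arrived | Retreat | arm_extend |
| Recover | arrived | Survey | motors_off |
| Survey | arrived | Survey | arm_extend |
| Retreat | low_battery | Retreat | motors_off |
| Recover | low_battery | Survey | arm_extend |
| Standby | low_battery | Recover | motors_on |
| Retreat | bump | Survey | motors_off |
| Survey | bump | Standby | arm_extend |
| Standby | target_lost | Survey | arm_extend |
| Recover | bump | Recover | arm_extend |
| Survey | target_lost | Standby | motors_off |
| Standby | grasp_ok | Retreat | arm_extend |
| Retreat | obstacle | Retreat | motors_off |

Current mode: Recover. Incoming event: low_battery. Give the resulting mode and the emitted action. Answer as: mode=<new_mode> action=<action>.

mode=Survey action=arm_extend

current mode = Recover; filter table to that mode:
  (Recover, grasp_ok) → (Retreat, arm_extend)
  (Recover, target_lost) → (Survey, motors_on)
  (Recover, obstacle) → (Standby, motors_on)
  (Recover, arrived) → (Survey, motors_off)
  (Recover, low_battery) → (Survey, arm_extend)  ← event matches
  (Recover, bump) → (Recover, arm_extend)
event = low_battery selects (Survey, arm_extend)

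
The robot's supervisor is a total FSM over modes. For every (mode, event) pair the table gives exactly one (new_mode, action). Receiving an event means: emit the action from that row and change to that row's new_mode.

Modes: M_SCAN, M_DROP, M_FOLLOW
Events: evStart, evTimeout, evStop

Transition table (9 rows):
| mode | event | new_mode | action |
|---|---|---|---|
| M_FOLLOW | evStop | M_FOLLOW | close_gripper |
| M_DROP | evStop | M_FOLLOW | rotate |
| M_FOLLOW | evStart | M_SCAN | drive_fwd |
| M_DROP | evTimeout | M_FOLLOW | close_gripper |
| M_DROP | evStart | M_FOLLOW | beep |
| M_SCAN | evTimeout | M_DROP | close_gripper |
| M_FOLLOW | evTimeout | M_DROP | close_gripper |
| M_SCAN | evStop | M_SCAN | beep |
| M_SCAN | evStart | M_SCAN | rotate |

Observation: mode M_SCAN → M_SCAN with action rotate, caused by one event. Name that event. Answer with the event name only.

evStart

try evStart: (M_SCAN, evStart) → (M_SCAN, rotate)  ← matches
try evTimeout: (M_SCAN, evTimeout) → (M_DROP, close_gripper)
try evStop: (M_SCAN, evStop) → (M_SCAN, beep)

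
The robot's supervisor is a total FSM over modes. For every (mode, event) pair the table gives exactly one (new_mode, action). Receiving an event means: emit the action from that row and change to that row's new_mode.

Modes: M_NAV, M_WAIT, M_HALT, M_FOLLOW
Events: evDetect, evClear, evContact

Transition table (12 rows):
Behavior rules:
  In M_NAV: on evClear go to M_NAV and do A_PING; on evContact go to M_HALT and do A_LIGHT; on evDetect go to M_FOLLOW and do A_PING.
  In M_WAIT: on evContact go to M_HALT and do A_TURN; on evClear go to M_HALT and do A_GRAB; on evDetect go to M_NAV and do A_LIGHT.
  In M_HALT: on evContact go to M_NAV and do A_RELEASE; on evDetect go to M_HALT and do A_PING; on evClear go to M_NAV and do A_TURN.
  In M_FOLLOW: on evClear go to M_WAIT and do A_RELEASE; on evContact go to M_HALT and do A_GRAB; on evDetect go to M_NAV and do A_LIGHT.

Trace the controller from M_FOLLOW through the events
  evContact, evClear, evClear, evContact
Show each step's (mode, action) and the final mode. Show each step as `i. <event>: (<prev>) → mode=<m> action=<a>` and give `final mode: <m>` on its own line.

1. evContact: (M_FOLLOW) → mode=M_HALT action=A_GRAB
2. evClear: (M_HALT) → mode=M_NAV action=A_TURN
3. evClear: (M_NAV) → mode=M_NAV action=A_PING
4. evContact: (M_NAV) → mode=M_HALT action=A_LIGHT

final mode: M_HALT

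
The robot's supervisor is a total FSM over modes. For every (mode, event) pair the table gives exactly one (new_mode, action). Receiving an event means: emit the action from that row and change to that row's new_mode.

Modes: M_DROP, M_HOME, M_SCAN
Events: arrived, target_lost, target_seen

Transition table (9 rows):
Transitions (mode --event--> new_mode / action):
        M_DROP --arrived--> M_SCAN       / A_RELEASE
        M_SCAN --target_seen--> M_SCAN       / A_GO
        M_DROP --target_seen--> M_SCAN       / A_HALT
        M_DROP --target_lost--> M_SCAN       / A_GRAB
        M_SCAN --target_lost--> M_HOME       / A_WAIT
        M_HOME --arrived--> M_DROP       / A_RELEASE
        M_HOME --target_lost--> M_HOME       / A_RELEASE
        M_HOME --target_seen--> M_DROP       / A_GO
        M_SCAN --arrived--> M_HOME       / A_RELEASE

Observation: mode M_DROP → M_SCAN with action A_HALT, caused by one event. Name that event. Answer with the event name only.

try arrived: (M_DROP, arrived) → (M_SCAN, A_RELEASE)
try target_lost: (M_DROP, target_lost) → (M_SCAN, A_GRAB)
try target_seen: (M_DROP, target_seen) → (M_SCAN, A_HALT)  ← matches

target_seen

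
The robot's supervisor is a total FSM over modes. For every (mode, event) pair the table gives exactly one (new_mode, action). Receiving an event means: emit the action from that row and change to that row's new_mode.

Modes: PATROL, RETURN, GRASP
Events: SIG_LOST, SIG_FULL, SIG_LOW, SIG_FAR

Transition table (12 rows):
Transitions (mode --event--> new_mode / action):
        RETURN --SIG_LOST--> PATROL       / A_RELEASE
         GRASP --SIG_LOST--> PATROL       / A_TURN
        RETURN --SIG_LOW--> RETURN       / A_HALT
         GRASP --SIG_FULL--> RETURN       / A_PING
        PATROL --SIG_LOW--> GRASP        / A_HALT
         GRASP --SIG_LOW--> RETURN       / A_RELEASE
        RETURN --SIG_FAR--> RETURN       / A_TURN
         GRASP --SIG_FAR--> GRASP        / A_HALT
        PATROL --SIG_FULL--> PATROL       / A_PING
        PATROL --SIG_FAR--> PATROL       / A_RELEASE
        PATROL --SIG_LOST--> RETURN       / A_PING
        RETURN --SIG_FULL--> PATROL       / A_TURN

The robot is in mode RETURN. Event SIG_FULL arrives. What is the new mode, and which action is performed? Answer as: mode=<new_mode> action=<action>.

mode=PATROL action=A_TURN

current mode = RETURN; filter table to that mode:
  (RETURN, SIG_LOST) → (PATROL, A_RELEASE)
  (RETURN, SIG_LOW) → (RETURN, A_HALT)
  (RETURN, SIG_FAR) → (RETURN, A_TURN)
  (RETURN, SIG_FULL) → (PATROL, A_TURN)  ← event matches
event = SIG_FULL selects (PATROL, A_TURN)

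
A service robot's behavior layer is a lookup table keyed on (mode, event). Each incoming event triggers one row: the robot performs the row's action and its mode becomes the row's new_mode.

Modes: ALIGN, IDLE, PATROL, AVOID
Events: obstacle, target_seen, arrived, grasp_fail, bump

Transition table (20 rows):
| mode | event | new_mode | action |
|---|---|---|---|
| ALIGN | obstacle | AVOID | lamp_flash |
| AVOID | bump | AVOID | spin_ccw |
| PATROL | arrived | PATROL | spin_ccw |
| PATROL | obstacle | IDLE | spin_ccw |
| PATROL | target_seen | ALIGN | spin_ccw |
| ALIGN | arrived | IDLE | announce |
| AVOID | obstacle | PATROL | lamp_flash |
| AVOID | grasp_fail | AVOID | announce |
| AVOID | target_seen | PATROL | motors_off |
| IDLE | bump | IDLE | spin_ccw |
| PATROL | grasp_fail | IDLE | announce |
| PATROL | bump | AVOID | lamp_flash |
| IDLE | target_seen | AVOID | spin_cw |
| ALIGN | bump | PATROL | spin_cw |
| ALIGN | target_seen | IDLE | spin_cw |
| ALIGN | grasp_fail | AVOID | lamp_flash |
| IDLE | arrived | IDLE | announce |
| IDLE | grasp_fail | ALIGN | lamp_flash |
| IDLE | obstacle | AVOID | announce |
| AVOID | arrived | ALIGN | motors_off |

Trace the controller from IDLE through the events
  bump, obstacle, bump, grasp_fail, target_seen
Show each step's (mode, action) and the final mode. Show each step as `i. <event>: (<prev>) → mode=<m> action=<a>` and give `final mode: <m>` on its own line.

final mode: PATROL

1. bump: (IDLE) → mode=IDLE action=spin_ccw
2. obstacle: (IDLE) → mode=AVOID action=announce
3. bump: (AVOID) → mode=AVOID action=spin_ccw
4. grasp_fail: (AVOID) → mode=AVOID action=announce
5. target_seen: (AVOID) → mode=PATROL action=motors_off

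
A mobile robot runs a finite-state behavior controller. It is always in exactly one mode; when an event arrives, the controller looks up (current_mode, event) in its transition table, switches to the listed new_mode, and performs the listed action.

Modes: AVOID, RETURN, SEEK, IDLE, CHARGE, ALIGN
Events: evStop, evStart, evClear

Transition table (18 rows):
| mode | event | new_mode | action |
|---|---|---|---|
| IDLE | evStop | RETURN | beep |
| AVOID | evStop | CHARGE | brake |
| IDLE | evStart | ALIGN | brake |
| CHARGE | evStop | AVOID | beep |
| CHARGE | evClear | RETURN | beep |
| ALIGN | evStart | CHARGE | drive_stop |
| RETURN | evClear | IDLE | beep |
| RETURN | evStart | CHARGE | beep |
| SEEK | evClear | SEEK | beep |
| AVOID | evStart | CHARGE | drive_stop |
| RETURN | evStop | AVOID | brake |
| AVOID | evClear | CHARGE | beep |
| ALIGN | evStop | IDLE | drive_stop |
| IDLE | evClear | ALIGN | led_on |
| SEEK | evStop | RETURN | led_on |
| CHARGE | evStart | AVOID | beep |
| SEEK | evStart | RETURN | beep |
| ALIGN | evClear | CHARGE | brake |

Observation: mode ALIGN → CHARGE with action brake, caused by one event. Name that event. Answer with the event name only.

try evStop: (ALIGN, evStop) → (IDLE, drive_stop)
try evStart: (ALIGN, evStart) → (CHARGE, drive_stop)
try evClear: (ALIGN, evClear) → (CHARGE, brake)  ← matches

evClear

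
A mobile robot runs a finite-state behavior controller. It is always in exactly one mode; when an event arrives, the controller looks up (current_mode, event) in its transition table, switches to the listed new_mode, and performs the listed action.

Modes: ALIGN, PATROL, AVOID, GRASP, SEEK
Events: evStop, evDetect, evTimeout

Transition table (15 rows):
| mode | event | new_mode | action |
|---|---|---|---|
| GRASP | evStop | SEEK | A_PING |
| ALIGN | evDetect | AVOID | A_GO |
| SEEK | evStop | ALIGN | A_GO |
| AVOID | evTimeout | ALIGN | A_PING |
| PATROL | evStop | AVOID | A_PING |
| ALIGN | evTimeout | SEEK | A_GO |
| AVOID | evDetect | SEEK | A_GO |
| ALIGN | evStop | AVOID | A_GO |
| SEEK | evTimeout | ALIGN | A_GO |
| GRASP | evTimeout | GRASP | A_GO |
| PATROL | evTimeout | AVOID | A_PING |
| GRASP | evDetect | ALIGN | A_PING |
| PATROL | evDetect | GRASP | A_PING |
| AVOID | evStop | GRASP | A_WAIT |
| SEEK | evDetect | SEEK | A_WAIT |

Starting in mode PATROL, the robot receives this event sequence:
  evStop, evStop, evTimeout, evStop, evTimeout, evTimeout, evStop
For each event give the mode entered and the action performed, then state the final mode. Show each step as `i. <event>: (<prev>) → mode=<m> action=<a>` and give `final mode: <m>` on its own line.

final mode: ALIGN

1. evStop: (PATROL) → mode=AVOID action=A_PING
2. evStop: (AVOID) → mode=GRASP action=A_WAIT
3. evTimeout: (GRASP) → mode=GRASP action=A_GO
4. evStop: (GRASP) → mode=SEEK action=A_PING
5. evTimeout: (SEEK) → mode=ALIGN action=A_GO
6. evTimeout: (ALIGN) → mode=SEEK action=A_GO
7. evStop: (SEEK) → mode=ALIGN action=A_GO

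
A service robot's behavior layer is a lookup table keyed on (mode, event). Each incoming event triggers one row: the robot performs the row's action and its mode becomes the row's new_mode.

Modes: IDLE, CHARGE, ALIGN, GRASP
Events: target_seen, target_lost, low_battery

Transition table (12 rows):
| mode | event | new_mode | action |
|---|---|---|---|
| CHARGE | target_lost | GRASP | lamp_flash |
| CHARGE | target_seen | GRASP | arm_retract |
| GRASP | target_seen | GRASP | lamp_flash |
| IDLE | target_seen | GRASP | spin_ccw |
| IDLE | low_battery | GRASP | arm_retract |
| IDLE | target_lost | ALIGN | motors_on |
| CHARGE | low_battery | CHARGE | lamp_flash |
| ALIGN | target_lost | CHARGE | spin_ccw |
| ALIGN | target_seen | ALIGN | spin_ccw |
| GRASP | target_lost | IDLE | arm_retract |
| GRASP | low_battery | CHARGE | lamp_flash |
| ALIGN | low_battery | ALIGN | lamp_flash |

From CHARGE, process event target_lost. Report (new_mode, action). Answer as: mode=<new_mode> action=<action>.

current mode = CHARGE; filter table to that mode:
  (CHARGE, target_lost) → (GRASP, lamp_flash)  ← event matches
  (CHARGE, target_seen) → (GRASP, arm_retract)
  (CHARGE, low_battery) → (CHARGE, lamp_flash)
event = target_lost selects (GRASP, lamp_flash)

mode=GRASP action=lamp_flash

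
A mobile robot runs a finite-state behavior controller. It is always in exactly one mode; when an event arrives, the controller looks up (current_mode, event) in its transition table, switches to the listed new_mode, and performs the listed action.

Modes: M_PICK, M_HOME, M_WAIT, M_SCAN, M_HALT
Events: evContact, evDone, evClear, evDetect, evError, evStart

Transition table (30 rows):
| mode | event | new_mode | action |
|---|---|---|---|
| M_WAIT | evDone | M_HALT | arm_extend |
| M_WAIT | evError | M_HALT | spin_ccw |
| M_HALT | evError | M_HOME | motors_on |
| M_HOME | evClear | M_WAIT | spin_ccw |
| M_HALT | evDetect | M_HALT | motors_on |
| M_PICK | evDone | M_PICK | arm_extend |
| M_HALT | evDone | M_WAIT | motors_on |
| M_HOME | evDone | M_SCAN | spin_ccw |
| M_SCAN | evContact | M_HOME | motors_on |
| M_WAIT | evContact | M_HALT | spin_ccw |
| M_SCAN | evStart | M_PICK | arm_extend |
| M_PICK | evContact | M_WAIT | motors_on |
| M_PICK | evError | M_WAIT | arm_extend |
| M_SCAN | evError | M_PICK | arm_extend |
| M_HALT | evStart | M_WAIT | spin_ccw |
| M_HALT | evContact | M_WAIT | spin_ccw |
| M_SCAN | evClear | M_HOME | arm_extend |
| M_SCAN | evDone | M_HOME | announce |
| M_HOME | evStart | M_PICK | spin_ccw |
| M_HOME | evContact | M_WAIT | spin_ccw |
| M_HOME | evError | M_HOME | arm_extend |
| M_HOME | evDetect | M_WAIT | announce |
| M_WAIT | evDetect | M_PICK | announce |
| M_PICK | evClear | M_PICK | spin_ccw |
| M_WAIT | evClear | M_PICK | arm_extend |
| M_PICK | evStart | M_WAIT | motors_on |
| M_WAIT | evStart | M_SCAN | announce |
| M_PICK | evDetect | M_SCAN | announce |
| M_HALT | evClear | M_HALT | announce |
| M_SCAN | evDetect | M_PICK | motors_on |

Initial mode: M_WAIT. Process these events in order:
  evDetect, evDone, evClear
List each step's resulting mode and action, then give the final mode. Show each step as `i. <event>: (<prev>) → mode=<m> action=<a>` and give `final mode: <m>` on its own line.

1. evDetect: (M_WAIT) → mode=M_PICK action=announce
2. evDone: (M_PICK) → mode=M_PICK action=arm_extend
3. evClear: (M_PICK) → mode=M_PICK action=spin_ccw

final mode: M_PICK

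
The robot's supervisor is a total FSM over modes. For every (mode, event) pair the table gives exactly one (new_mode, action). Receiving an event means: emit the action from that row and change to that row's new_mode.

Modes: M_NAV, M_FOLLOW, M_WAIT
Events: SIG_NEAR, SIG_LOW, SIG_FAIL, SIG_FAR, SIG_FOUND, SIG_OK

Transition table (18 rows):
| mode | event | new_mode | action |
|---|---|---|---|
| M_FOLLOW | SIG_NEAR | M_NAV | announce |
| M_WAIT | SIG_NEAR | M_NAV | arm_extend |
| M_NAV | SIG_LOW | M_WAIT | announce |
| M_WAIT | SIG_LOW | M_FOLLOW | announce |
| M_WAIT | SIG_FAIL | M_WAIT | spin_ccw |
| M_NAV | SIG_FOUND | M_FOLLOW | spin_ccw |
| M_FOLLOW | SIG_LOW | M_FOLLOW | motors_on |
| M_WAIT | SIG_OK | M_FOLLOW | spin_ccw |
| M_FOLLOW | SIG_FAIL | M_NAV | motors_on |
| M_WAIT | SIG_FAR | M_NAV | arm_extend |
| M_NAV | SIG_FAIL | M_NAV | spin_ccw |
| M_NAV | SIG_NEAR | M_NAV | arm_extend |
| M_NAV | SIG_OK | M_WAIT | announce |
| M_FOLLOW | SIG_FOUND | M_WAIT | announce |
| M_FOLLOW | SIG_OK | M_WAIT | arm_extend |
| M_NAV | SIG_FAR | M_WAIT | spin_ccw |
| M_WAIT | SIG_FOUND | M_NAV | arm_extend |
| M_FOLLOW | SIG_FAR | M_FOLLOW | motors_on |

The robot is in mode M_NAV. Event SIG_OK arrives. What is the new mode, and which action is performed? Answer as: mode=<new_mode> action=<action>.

mode=M_WAIT action=announce

current mode = M_NAV; filter table to that mode:
  (M_NAV, SIG_LOW) → (M_WAIT, announce)
  (M_NAV, SIG_FOUND) → (M_FOLLOW, spin_ccw)
  (M_NAV, SIG_FAIL) → (M_NAV, spin_ccw)
  (M_NAV, SIG_NEAR) → (M_NAV, arm_extend)
  (M_NAV, SIG_OK) → (M_WAIT, announce)  ← event matches
  (M_NAV, SIG_FAR) → (M_WAIT, spin_ccw)
event = SIG_OK selects (M_WAIT, announce)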